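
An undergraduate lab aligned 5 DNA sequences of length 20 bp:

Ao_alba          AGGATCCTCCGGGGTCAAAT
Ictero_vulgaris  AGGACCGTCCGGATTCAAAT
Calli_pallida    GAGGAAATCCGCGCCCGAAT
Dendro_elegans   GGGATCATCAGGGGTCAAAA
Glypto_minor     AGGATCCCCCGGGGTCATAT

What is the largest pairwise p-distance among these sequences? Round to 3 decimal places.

Pairwise Hamming distances:
  Ao_alba vs Ictero_vulgaris: 4
  Ao_alba vs Calli_pallida: 10
  Ao_alba vs Dendro_elegans: 4
  Ao_alba vs Glypto_minor: 2
  Ictero_vulgaris vs Calli_pallida: 11
  Ictero_vulgaris vs Dendro_elegans: 7
  Ictero_vulgaris vs Glypto_minor: 6
  Calli_pallida vs Dendro_elegans: 10
  Calli_pallida vs Glypto_minor: 12
  Dendro_elegans vs Glypto_minor: 6
The largest is 12 mismatches, between Calli_pallida and Glypto_minor; p = 12/20 = 0.600.

0.600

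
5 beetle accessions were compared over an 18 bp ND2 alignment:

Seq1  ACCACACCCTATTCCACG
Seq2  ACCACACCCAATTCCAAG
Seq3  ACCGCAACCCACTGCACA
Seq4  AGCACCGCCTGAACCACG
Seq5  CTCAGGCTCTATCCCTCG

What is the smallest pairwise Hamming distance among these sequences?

2

Pairwise Hamming distances:
  Seq1 vs Seq2: 2
  Seq1 vs Seq3: 6
  Seq1 vs Seq4: 6
  Seq1 vs Seq5: 7
  Seq2 vs Seq3: 7
  Seq2 vs Seq4: 8
  Seq2 vs Seq5: 9
  Seq3 vs Seq4: 10
  Seq3 vs Seq5: 13
  Seq4 vs Seq5: 10
The smallest is 2, between Seq1 and Seq2.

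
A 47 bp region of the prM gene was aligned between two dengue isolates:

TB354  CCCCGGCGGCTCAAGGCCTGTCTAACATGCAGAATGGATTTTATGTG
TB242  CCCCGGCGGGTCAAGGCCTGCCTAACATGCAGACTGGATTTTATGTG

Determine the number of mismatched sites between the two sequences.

3

Mismatches occur at site 10 (C→G), site 21 (T→C), site 34 (A→C).
That gives 3 mismatches out of 47 aligned sites, so the Hamming distance is 3.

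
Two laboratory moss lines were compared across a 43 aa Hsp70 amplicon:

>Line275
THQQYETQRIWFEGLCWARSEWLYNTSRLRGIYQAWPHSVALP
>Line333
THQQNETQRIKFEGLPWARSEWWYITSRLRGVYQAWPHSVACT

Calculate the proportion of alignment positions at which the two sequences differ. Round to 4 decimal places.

0.1860

Differing sites — 5:Y/N; 11:W/K; 16:C/P; 23:L/W; 25:N/I; 32:I/V; 42:L/C; 43:P/T.
There are 8 differences over 43 sites, so p = 8/43 = 0.1860.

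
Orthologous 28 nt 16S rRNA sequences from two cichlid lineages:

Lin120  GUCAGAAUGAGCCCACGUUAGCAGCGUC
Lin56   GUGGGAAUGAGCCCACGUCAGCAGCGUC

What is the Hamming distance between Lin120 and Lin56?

3

Differing sites — 3:C/G; 4:A/G; 19:U/C.
That gives 3 mismatches out of 28 aligned sites, so the Hamming distance is 3.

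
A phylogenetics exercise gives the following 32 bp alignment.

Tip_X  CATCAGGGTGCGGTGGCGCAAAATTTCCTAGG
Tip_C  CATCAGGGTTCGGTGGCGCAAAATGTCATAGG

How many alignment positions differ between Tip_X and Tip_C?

Differing sites — 10:G/T; 25:T/G; 28:C/A.
That gives 3 mismatches out of 32 aligned sites, so the Hamming distance is 3.

3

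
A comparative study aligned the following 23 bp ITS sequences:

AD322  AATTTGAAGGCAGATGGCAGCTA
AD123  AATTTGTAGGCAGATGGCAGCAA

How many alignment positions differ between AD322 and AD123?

Mismatches occur at site 7 (A→T), site 22 (T→A).
That gives 2 mismatches out of 23 aligned sites, so the Hamming distance is 2.

2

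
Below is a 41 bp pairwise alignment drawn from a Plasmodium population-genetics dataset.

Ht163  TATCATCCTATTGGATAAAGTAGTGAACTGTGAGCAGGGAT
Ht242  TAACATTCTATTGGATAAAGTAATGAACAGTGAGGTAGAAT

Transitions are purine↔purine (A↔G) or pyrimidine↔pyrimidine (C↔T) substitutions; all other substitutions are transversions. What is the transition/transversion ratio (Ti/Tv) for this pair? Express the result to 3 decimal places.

1.000

The sequences differ at positions 3 (T/A, transversion), 7 (C/T, transition), 23 (G/A, transition), 29 (T/A, transversion), 35 (C/G, transversion), 36 (A/T, transversion), 37 (G/A, transition), 39 (G/A, transition).
Of the 8 differences, 4 transitions and 4 transversions, so Ti/Tv = 4/4 = 1.000.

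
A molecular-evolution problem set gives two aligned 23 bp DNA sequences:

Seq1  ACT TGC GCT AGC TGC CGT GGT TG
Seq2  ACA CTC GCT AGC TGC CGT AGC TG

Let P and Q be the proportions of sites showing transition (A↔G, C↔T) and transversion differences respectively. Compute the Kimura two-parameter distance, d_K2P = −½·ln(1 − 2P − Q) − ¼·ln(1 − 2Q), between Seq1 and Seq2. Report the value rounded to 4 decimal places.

The sequences differ at positions 3 (T/A, transversion), 4 (T/C, transition), 5 (G/T, transversion), 19 (G/A, transition), 21 (T/C, transition).
Of the 5 differences, 3 transitions and 2 transversions over 23 sites: P = 3/23 = 0.130435, Q = 2/23 = 0.086957.
d = −0.5·ln(0.652173) − 0.25·ln(0.826086) = −0.5·(-0.427445) − 0.25·(-0.191056) = 0.2615.

0.2615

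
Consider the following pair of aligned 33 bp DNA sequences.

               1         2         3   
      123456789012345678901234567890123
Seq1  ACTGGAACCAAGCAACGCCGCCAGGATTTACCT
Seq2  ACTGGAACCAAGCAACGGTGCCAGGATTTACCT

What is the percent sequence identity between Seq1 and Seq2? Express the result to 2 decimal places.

93.94%

The sequences differ at positions 18 (C/G), 19 (C/T).
31 of the 33 sites match, so the percent identity is 31/33 × 100 = 93.94%.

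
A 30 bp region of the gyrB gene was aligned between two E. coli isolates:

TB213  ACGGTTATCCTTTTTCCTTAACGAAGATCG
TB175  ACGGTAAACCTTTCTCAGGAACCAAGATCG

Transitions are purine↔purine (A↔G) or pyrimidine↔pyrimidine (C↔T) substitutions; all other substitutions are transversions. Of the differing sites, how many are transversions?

Mismatches occur at site 6 (T/A, transversion), site 8 (T/A, transversion), site 14 (T/C, transition), site 17 (C/A, transversion), site 18 (T/G, transversion), site 19 (T/G, transversion), site 23 (G/C, transversion).
Of the 7 differences, 1 transition and 6 transversions, so the answer is 6.

6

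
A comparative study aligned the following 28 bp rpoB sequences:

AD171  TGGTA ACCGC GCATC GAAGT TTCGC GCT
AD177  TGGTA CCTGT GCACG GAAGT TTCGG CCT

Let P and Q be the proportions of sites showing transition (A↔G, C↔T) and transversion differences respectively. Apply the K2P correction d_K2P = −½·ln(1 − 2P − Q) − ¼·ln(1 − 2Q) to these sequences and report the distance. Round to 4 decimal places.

0.3050

Mismatches occur at site 6 (A→C, transversion), site 8 (C→T, transition), site 10 (C→T, transition), site 14 (T→C, transition), site 15 (C→G, transversion), site 25 (C→G, transversion), site 26 (G→C, transversion).
Of the 7 differences, 3 transitions and 4 transversions over 28 sites: P = 3/28 = 0.107143, Q = 4/28 = 0.142857.
d = −0.5·ln(0.642857) − 0.25·ln(0.714286) = −0.5·(-0.441833) − 0.25·(-0.336472) = 0.3050.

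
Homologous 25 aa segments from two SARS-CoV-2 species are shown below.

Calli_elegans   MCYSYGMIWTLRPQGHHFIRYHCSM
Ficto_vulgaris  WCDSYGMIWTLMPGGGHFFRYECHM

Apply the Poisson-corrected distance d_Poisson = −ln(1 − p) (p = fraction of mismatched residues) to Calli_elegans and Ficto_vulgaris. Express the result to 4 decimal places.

The sequences differ at positions 1 (M/W), 3 (Y/D), 12 (R/M), 14 (Q/G), 16 (H/G), 19 (I/F), 22 (H/E), 24 (S/H).
p = 8/25 = 0.320000.
d = −ln(1 − 0.320000) = −ln(0.680000) = 0.3857.

0.3857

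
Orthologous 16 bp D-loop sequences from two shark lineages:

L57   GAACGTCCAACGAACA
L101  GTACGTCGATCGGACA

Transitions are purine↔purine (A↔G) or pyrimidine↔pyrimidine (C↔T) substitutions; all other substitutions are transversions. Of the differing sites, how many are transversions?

The sequences differ at positions 2 (A/T, transversion), 8 (C/G, transversion), 10 (A/T, transversion), 13 (A/G, transition).
Of the 4 differences, 1 transition and 3 transversions, so the answer is 3.

3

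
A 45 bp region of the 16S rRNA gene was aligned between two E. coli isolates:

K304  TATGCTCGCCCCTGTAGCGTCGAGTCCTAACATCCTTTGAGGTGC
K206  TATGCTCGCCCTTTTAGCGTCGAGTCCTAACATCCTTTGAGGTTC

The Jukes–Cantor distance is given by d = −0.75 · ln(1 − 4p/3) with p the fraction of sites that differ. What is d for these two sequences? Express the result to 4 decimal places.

0.0698

The sequences differ at positions 12 (C/T), 14 (G/T), 44 (G/T).
p = 3/45 = 0.066667.
d = −0.75 · ln(1 − (4/3)·0.066667) = −0.75 · ln(0.911111) = −0.75 · (-0.093091) = 0.0698.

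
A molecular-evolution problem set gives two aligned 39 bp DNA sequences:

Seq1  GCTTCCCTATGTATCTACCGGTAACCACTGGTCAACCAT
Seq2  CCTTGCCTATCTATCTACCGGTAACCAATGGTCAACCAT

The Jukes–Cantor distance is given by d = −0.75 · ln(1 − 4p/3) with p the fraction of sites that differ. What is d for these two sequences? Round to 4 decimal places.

Differing sites — 1:G/C; 5:C/G; 11:G/C; 28:C/A.
p = 4/39 = 0.102564.
d = −0.75 · ln(1 − (4/3)·0.102564) = −0.75 · ln(0.863248) = −0.75 · (-0.147053) = 0.1103.

0.1103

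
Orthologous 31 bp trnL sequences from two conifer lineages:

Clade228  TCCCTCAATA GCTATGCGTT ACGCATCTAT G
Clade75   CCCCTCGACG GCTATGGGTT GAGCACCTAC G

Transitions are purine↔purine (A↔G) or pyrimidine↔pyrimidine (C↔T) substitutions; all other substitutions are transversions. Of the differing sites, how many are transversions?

2

Differing sites — 1:T/C (Ti); 7:A/G (Ti); 9:T/C (Ti); 10:A/G (Ti); 17:C/G (Tv); 21:A/G (Ti); 22:C/A (Tv); 26:T/C (Ti); 30:T/C (Ti).
Of the 9 differences, 7 transitions and 2 transversions, so the answer is 2.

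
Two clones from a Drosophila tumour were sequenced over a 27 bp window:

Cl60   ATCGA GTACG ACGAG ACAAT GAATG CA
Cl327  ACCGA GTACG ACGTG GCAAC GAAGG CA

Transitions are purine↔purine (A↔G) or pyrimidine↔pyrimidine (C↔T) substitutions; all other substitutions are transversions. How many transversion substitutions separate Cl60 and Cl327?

2

Mismatches occur at site 2 (T/C, transition), site 14 (A/T, transversion), site 16 (A/G, transition), site 20 (T/C, transition), site 24 (T/G, transversion).
Of the 5 differences, 3 transitions and 2 transversions, so the answer is 2.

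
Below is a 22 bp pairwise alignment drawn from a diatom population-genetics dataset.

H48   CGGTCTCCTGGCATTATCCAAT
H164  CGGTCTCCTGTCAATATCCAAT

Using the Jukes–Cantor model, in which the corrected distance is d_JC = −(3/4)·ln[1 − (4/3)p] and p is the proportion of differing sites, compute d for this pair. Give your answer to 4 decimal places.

The sequences differ at positions 11 (G/T), 14 (T/A).
p = 2/22 = 0.090909.
d = −0.75 · ln(1 − (4/3)·0.090909) = −0.75 · ln(0.878788) = −0.75 · (-0.129212) = 0.0969.

0.0969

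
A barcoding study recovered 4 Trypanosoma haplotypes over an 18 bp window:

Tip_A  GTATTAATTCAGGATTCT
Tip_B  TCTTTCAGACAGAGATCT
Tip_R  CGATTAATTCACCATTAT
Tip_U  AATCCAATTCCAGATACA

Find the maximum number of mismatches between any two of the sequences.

Pairwise Hamming distances:
  Tip_A vs Tip_B: 9
  Tip_A vs Tip_R: 5
  Tip_A vs Tip_U: 9
  Tip_B vs Tip_R: 11
  Tip_B vs Tip_U: 14
  Tip_R vs Tip_U: 11
The largest is 14, between Tip_B and Tip_U.

14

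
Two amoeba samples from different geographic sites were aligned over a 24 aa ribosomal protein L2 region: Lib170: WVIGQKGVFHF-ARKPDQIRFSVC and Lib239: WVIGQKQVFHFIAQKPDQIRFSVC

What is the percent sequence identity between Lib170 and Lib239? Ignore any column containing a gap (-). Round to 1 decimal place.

91.3%

Excluding the 1 gap column leaves 23 comparable sites.
The sequences differ at positions 7 (G/Q), 14 (R/Q).
21 of the 23 comparable sites match, so the percent identity is 21/23 × 100 = 91.3%.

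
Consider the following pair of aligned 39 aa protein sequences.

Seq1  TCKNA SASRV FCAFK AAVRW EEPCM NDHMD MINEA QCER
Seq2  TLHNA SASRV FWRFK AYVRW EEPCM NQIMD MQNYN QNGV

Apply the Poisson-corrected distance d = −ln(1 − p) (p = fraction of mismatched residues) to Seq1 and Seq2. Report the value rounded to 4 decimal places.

0.4055

The sequences differ at positions 2 (C/L), 3 (K/H), 12 (C/W), 13 (A/R), 17 (A/Y), 27 (D/Q), 28 (H/I), 32 (I/Q), 34 (E/Y), 35 (A/N), 37 (C/N), 38 (E/G), 39 (R/V).
p = 13/39 = 0.333333.
d = −ln(1 − 0.333333) = −ln(0.666667) = 0.4055.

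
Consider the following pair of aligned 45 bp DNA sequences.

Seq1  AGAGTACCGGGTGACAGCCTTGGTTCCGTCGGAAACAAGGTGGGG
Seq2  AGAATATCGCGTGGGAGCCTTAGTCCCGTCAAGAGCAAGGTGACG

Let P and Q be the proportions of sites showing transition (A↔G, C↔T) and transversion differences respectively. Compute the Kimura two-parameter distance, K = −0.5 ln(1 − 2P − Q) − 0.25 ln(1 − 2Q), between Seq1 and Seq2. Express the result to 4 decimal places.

0.3936

The sequences differ at positions 4 (G/A, transition), 7 (C/T, transition), 10 (G/C, transversion), 14 (A/G, transition), 15 (C/G, transversion), 22 (G/A, transition), 25 (T/C, transition), 31 (G/A, transition), 32 (G/A, transition), 33 (A/G, transition), 35 (A/G, transition), 43 (G/A, transition), 44 (G/C, transversion).
Of the 13 differences, 10 transitions and 3 transversions over 45 sites: P = 10/45 = 0.222222, Q = 3/45 = 0.066667.
d = −0.5·ln(0.488889) − 0.25·ln(0.866666) = −0.5·(-0.715620) − 0.25·(-0.143102) = 0.3936.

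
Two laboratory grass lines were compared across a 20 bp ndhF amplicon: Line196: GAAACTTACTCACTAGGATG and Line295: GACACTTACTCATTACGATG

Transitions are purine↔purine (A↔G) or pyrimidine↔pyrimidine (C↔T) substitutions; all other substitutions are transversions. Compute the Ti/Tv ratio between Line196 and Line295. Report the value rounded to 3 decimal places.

0.500

Differing sites — 3:A/C (Tv); 13:C/T (Ti); 16:G/C (Tv).
Of the 3 differences, 1 transition and 2 transversions, so Ti/Tv = 1/2 = 0.500.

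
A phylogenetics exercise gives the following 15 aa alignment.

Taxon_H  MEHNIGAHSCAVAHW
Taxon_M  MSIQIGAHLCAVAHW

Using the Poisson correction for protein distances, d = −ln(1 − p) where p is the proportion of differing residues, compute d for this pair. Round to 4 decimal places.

Mismatches occur at site 2 (E/S), site 3 (H/I), site 4 (N/Q), site 9 (S/L).
p = 4/15 = 0.266667.
d = −ln(1 − 0.266667) = −ln(0.733333) = 0.3102.

0.3102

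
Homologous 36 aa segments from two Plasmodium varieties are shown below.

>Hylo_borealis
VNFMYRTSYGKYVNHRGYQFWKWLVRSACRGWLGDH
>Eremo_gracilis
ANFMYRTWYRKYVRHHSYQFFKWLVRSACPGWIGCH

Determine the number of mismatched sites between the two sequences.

10

Differing sites — 1:V/A; 8:S/W; 10:G/R; 14:N/R; 16:R/H; 17:G/S; 21:W/F; 30:R/P; 33:L/I; 35:D/C.
That gives 10 mismatches out of 36 aligned sites, so the Hamming distance is 10.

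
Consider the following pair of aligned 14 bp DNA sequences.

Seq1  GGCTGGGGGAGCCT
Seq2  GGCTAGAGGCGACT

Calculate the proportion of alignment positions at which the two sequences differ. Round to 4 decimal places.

0.2857

Differing sites — 5:G/A; 7:G/A; 10:A/C; 12:C/A.
There are 4 differences over 14 sites, so p = 4/14 = 0.2857.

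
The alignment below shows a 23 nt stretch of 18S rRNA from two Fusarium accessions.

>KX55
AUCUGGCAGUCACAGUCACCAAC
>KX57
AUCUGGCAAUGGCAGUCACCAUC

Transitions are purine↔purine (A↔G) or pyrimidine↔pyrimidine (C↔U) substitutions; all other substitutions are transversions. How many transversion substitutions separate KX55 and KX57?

2

The sequences differ at positions 9 (G/A, transition), 11 (C/G, transversion), 12 (A/G, transition), 22 (A/U, transversion).
Of the 4 differences, 2 transitions and 2 transversions, so the answer is 2.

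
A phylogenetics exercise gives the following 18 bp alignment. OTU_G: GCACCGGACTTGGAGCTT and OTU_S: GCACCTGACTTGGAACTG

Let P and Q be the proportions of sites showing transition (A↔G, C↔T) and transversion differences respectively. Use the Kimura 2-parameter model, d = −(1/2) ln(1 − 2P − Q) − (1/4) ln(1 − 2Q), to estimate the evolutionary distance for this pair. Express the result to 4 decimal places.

0.1885

The sequences differ at positions 6 (G/T, transversion), 15 (G/A, transition), 18 (T/G, transversion).
Of the 3 differences, 1 transition and 2 transversions over 18 sites: P = 1/18 = 0.055556, Q = 2/18 = 0.111111.
d = −0.5·ln(0.777777) − 0.25·ln(0.777778) = −0.5·(-0.251315) − 0.25·(-0.251314) = 0.1885.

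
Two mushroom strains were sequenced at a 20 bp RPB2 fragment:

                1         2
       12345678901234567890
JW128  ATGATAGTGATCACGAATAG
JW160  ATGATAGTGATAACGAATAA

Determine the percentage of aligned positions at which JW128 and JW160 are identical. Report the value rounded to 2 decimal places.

Mismatches occur at site 12 (C↔A), site 20 (G↔A).
18 of the 20 sites match, so the percent identity is 18/20 × 100 = 90.00%.

90.00%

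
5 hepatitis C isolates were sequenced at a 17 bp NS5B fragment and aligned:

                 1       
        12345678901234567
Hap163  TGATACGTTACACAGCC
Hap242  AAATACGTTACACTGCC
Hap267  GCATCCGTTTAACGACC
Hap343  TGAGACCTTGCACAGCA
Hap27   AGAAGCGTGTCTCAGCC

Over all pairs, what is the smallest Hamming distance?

3

Pairwise Hamming distances:
  Hap163 vs Hap242: 3
  Hap163 vs Hap267: 7
  Hap163 vs Hap343: 4
  Hap163 vs Hap27: 6
  Hap242 vs Hap267: 7
  Hap242 vs Hap343: 7
  Hap242 vs Hap27: 7
  Hap267 vs Hap343: 10
  Hap267 vs Hap27: 9
  Hap343 vs Hap27: 8
The smallest is 3, between Hap163 and Hap242.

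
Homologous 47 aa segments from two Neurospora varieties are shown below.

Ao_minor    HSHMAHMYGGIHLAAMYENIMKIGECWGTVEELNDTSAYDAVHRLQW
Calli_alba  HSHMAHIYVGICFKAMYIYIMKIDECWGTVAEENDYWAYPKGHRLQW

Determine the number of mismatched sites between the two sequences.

The sequences differ at positions 7 (M/I), 9 (G/V), 12 (H/C), 13 (L/F), 14 (A/K), 18 (E/I), 19 (N/Y), 24 (G/D), 31 (E/A), 33 (L/E), 36 (T/Y), 37 (S/W), 40 (D/P), 41 (A/K), 42 (V/G).
That gives 15 mismatches out of 47 aligned sites, so the Hamming distance is 15.

15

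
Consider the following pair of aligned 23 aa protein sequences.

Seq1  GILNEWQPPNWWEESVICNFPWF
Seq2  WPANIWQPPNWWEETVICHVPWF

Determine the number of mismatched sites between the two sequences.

Differing sites — 1:G/W; 2:I/P; 3:L/A; 5:E/I; 15:S/T; 19:N/H; 20:F/V.
That gives 7 mismatches out of 23 aligned sites, so the Hamming distance is 7.

7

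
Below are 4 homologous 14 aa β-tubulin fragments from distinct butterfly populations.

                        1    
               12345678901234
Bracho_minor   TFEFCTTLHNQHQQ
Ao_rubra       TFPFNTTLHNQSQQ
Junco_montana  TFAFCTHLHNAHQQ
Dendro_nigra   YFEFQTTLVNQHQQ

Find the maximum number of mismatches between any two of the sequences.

6

Pairwise Hamming distances:
  Bracho_minor vs Ao_rubra: 3
  Bracho_minor vs Junco_montana: 3
  Bracho_minor vs Dendro_nigra: 3
  Ao_rubra vs Junco_montana: 5
  Ao_rubra vs Dendro_nigra: 5
  Junco_montana vs Dendro_nigra: 6
The largest is 6, between Junco_montana and Dendro_nigra.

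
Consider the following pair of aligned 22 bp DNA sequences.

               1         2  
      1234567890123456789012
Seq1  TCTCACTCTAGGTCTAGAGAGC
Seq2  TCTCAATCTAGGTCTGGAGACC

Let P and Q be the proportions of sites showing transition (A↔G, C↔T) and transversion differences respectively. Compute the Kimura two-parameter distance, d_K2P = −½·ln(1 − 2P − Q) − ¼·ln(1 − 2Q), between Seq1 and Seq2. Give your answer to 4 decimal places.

0.1505

Differing sites — 6:C/A (Tv); 16:A/G (Ti); 21:G/C (Tv).
Of the 3 differences, 1 transition and 2 transversions over 22 sites: P = 1/22 = 0.045455, Q = 2/22 = 0.090909.
d = −0.5·ln(0.818181) − 0.25·ln(0.818182) = −0.5·(-0.200672) − 0.25·(-0.200670) = 0.1505.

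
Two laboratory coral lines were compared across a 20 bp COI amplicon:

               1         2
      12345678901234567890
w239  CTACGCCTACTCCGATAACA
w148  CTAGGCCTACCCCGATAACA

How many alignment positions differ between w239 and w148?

2

Differing sites — 4:C/G; 11:T/C.
That gives 2 mismatches out of 20 aligned sites, so the Hamming distance is 2.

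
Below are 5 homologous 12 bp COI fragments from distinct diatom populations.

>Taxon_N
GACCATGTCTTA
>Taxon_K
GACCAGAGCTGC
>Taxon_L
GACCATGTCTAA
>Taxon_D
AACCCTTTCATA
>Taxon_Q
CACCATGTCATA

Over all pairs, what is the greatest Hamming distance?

Pairwise Hamming distances:
  Taxon_N vs Taxon_K: 5
  Taxon_N vs Taxon_L: 1
  Taxon_N vs Taxon_D: 4
  Taxon_N vs Taxon_Q: 2
  Taxon_K vs Taxon_L: 5
  Taxon_K vs Taxon_D: 8
  Taxon_K vs Taxon_Q: 7
  Taxon_L vs Taxon_D: 5
  Taxon_L vs Taxon_Q: 3
  Taxon_D vs Taxon_Q: 3
The largest is 8, between Taxon_K and Taxon_D.

8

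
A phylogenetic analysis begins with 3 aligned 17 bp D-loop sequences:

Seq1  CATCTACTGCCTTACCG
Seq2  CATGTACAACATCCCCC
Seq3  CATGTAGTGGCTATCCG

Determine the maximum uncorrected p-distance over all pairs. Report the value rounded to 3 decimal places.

Pairwise Hamming distances:
  Seq1 vs Seq2: 7
  Seq1 vs Seq3: 5
  Seq2 vs Seq3: 8
The largest is 8 mismatches, between Seq2 and Seq3; p = 8/17 = 0.471.

0.471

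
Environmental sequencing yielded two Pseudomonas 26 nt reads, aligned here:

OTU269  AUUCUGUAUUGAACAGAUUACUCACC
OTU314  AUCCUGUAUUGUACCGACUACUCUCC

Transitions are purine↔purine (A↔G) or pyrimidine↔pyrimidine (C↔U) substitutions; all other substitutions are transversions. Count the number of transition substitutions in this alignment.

The sequences differ at positions 3 (U/C, transition), 12 (A/U, transversion), 15 (A/C, transversion), 18 (U/C, transition), 24 (A/U, transversion).
Of the 5 differences, 2 transitions and 3 transversions, so the answer is 2.

2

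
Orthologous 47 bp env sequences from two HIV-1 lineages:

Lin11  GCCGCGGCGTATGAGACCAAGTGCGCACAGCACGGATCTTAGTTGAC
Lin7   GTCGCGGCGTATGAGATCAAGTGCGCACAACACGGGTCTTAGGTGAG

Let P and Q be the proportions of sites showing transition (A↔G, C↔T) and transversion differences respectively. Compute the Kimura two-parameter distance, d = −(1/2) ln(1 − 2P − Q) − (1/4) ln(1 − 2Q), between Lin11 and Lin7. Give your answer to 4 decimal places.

0.1419

Differing sites — 2:C/T (Ti); 17:C/T (Ti); 30:G/A (Ti); 36:A/G (Ti); 43:T/G (Tv); 47:C/G (Tv).
Of the 6 differences, 4 transitions and 2 transversions over 47 sites: P = 4/47 = 0.085106, Q = 2/47 = 0.042553.
d = −0.5·ln(0.787235) − 0.25·ln(0.914894) = −0.5·(-0.239228) − 0.25·(-0.088947) = 0.1419.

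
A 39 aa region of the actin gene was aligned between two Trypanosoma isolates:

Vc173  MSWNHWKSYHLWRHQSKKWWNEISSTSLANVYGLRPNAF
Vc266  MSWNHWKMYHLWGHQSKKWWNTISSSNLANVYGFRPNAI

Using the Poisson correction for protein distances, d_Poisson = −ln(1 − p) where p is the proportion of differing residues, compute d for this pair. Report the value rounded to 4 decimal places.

0.1978

The sequences differ at positions 8 (S/M), 13 (R/G), 22 (E/T), 26 (T/S), 27 (S/N), 34 (L/F), 39 (F/I).
p = 7/39 = 0.179487.
d = −ln(1 − 0.179487) = −ln(0.820513) = 0.1978.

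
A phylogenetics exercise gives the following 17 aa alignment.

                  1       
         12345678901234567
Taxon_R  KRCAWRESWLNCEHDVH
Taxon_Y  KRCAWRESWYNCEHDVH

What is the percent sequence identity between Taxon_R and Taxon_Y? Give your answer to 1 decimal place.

94.1%

A single mismatch occurs at site 10 (L/Y).
16 of the 17 sites match, so the percent identity is 16/17 × 100 = 94.1%.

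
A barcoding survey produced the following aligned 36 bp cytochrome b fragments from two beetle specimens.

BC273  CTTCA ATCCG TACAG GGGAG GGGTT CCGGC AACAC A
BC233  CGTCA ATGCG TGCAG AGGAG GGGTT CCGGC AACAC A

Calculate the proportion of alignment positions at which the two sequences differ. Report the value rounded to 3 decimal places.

0.111

Differing sites — 2:T/G; 8:C/G; 12:A/G; 16:G/A.
There are 4 differences over 36 sites, so p = 4/36 = 0.111.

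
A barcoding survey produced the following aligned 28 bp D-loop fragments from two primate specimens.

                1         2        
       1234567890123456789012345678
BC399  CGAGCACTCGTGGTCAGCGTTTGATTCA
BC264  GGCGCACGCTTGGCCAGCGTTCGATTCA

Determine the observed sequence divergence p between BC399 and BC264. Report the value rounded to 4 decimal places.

0.2143

Mismatches occur at site 1 (C→G), site 3 (A→C), site 8 (T→G), site 10 (G→T), site 14 (T→C), site 22 (T→C).
There are 6 differences over 28 sites, so p = 6/28 = 0.2143.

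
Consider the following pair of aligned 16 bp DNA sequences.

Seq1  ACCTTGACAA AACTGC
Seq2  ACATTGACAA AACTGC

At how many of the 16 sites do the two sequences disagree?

Differing sites — 3:C/A.
That gives 1 mismatch out of 16 aligned sites, so the Hamming distance is 1.

1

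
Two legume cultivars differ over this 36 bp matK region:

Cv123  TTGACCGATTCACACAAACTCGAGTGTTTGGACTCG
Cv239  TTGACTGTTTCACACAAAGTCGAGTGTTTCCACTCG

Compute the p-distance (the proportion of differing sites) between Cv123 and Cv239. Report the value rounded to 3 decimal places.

0.139

The sequences differ at positions 6 (C/T), 8 (A/T), 19 (C/G), 30 (G/C), 31 (G/C).
There are 5 differences over 36 sites, so p = 5/36 = 0.139.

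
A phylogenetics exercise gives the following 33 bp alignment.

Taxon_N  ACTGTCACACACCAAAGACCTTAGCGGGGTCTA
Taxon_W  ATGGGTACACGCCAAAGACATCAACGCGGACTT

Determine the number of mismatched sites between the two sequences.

11

Differing sites — 2:C/T; 3:T/G; 5:T/G; 6:C/T; 11:A/G; 20:C/A; 22:T/C; 24:G/A; 27:G/C; 30:T/A; 33:A/T.
That gives 11 mismatches out of 33 aligned sites, so the Hamming distance is 11.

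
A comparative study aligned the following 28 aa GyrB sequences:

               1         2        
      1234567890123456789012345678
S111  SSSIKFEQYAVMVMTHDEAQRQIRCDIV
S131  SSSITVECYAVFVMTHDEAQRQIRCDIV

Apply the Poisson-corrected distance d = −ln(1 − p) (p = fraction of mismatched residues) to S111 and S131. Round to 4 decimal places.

0.1542

Mismatches occur at site 5 (K→T), site 6 (F→V), site 8 (Q→C), site 12 (M→F).
p = 4/28 = 0.142857.
d = −ln(1 − 0.142857) = −ln(0.857143) = 0.1542.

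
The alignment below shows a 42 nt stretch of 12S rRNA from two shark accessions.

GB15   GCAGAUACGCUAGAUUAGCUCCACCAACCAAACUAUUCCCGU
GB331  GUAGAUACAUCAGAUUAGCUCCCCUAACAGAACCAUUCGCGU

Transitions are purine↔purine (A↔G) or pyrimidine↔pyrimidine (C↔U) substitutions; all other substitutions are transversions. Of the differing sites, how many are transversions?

3

Mismatches occur at site 2 (C↔U, transition), site 9 (G↔A, transition), site 10 (C↔U, transition), site 11 (U↔C, transition), site 23 (A↔C, transversion), site 25 (C↔U, transition), site 29 (C↔A, transversion), site 30 (A↔G, transition), site 34 (U↔C, transition), site 39 (C↔G, transversion).
Of the 10 differences, 7 transitions and 3 transversions, so the answer is 3.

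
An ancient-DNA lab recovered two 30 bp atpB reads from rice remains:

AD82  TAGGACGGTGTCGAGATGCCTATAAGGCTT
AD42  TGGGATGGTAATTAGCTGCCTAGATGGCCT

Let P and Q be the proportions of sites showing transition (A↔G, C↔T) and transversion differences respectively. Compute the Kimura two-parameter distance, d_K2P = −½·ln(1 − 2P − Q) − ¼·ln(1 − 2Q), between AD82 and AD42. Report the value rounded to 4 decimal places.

0.4479

Mismatches occur at site 2 (A→G, transition), site 6 (C→T, transition), site 10 (G→A, transition), site 11 (T→A, transversion), site 12 (C→T, transition), site 13 (G→T, transversion), site 16 (A→C, transversion), site 23 (T→G, transversion), site 25 (A→T, transversion), site 29 (T→C, transition).
Of the 10 differences, 5 transitions and 5 transversions over 30 sites: P = 5/30 = 0.166667, Q = 5/30 = 0.166667.
d = −0.5·ln(0.499999) − 0.25·ln(0.666666) = −0.5·(-0.693149) − 0.25·(-0.405466) = 0.4479.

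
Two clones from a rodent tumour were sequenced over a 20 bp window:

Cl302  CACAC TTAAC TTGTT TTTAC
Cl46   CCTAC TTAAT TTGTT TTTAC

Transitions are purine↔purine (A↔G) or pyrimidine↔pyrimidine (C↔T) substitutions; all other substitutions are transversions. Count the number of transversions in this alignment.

Mismatches occur at site 2 (A↔C, transversion), site 3 (C↔T, transition), site 10 (C↔T, transition).
Of the 3 differences, 2 transitions and 1 transversion, so the answer is 1.

1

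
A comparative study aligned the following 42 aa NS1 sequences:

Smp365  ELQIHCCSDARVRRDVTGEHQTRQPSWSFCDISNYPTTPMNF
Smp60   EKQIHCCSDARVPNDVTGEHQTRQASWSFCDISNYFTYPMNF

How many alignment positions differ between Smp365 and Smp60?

6

The sequences differ at positions 2 (L/K), 13 (R/P), 14 (R/N), 25 (P/A), 36 (P/F), 38 (T/Y).
That gives 6 mismatches out of 42 aligned sites, so the Hamming distance is 6.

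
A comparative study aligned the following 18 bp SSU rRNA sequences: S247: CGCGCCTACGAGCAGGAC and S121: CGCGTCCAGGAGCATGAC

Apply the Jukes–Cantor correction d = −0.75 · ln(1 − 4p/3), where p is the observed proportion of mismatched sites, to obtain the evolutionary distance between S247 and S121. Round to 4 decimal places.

Mismatches occur at site 5 (C↔T), site 7 (T↔C), site 9 (C↔G), site 15 (G↔T).
p = 4/18 = 0.222222.
d = −0.75 · ln(1 − (4/3)·0.222222) = −0.75 · ln(0.703704) = −0.75 · (-0.351397) = 0.2635.

0.2635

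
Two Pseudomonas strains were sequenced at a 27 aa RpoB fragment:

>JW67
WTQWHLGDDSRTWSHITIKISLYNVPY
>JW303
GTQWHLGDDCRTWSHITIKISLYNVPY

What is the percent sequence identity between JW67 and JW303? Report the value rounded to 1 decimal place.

The sequences differ at positions 1 (W/G), 10 (S/C).
25 of the 27 sites match, so the percent identity is 25/27 × 100 = 92.6%.

92.6%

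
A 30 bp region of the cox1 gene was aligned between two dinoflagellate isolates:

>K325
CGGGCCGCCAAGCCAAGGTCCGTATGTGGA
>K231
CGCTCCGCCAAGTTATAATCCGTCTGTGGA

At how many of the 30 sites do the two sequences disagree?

The sequences differ at positions 3 (G/C), 4 (G/T), 13 (C/T), 14 (C/T), 16 (A/T), 17 (G/A), 18 (G/A), 24 (A/C).
That gives 8 mismatches out of 30 aligned sites, so the Hamming distance is 8.

8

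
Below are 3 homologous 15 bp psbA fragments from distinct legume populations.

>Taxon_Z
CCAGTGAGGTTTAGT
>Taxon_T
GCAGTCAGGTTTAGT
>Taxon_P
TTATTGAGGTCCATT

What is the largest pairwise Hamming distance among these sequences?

Pairwise Hamming distances:
  Taxon_Z vs Taxon_T: 2
  Taxon_Z vs Taxon_P: 6
  Taxon_T vs Taxon_P: 7
The largest is 7, between Taxon_T and Taxon_P.

7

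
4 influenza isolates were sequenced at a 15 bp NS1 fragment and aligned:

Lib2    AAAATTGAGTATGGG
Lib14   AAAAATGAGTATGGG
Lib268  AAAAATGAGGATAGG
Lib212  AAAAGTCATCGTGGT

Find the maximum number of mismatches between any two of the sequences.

Pairwise Hamming distances:
  Lib2 vs Lib14: 1
  Lib2 vs Lib268: 3
  Lib2 vs Lib212: 6
  Lib14 vs Lib268: 2
  Lib14 vs Lib212: 6
  Lib268 vs Lib212: 7
The largest is 7, between Lib268 and Lib212.

7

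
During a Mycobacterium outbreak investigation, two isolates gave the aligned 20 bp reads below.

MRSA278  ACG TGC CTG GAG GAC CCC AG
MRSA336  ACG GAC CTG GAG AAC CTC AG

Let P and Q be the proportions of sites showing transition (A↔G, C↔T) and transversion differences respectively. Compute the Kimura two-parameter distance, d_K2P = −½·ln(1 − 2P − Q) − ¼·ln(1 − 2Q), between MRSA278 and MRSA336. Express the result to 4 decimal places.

The sequences differ at positions 4 (T/G, transversion), 5 (G/A, transition), 13 (G/A, transition), 17 (C/T, transition).
Of the 4 differences, 3 transitions and 1 transversion over 20 sites: P = 3/20 = 0.150000, Q = 1/20 = 0.050000.
d = −0.5·ln(0.650000) − 0.25·ln(0.900000) = −0.5·(-0.430783) − 0.25·(-0.105361) = 0.2417.

0.2417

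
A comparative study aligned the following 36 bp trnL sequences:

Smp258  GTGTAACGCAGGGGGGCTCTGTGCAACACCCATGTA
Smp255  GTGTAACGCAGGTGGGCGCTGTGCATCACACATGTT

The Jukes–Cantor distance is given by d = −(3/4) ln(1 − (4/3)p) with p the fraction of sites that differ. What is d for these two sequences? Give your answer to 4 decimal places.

0.1536

The sequences differ at positions 13 (G/T), 18 (T/G), 26 (A/T), 30 (C/A), 36 (A/T).
p = 5/36 = 0.138889.
d = −0.75 · ln(1 − (4/3)·0.138889) = −0.75 · ln(0.814815) = −0.75 · (-0.204794) = 0.1536.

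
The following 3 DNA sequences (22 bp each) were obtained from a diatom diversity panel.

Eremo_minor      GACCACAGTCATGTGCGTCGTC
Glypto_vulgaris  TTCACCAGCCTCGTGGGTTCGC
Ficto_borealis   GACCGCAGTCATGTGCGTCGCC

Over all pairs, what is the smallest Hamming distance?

2

Pairwise Hamming distances:
  Eremo_minor vs Glypto_vulgaris: 11
  Eremo_minor vs Ficto_borealis: 2
  Glypto_vulgaris vs Ficto_borealis: 11
The smallest is 2, between Eremo_minor and Ficto_borealis.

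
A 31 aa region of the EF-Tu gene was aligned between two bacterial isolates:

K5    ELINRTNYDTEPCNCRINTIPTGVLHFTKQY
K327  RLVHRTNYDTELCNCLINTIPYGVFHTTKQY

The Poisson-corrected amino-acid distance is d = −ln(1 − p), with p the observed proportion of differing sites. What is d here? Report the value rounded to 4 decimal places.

0.2985

The sequences differ at positions 1 (E/R), 3 (I/V), 4 (N/H), 12 (P/L), 16 (R/L), 22 (T/Y), 25 (L/F), 27 (F/T).
p = 8/31 = 0.258065.
d = −ln(1 − 0.258065) = −ln(0.741935) = 0.2985.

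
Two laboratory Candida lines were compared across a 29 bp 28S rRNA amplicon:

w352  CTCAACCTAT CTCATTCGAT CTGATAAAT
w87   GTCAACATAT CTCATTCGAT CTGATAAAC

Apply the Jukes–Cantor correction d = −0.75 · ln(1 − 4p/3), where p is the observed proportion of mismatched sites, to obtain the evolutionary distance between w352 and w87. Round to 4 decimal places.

The sequences differ at positions 1 (C/G), 7 (C/A), 29 (T/C).
p = 3/29 = 0.103448.
d = −0.75 · ln(1 − (4/3)·0.103448) = −0.75 · ln(0.862069) = −0.75 · (-0.148420) = 0.1113.

0.1113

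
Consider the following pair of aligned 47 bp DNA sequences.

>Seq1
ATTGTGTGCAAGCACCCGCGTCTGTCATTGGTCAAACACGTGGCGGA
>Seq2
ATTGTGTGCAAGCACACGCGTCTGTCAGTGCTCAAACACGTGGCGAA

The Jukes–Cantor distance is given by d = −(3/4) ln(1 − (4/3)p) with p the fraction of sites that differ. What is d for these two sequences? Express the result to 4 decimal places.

0.0903

Differing sites — 16:C/A; 28:T/G; 31:G/C; 46:G/A.
p = 4/47 = 0.085106.
d = −0.75 · ln(1 − (4/3)·0.085106) = −0.75 · ln(0.886525) = −0.75 · (-0.120446) = 0.0903.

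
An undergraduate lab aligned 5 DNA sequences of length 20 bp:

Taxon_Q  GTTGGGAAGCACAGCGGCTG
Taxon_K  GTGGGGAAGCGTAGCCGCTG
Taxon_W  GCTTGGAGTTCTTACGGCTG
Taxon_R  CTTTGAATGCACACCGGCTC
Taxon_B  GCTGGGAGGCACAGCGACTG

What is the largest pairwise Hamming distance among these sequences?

Pairwise Hamming distances:
  Taxon_Q vs Taxon_K: 4
  Taxon_Q vs Taxon_W: 9
  Taxon_Q vs Taxon_R: 6
  Taxon_Q vs Taxon_B: 3
  Taxon_K vs Taxon_W: 10
  Taxon_K vs Taxon_R: 10
  Taxon_K vs Taxon_B: 7
  Taxon_W vs Taxon_R: 11
  Taxon_W vs Taxon_B: 8
  Taxon_R vs Taxon_B: 8
The largest is 11, between Taxon_W and Taxon_R.

11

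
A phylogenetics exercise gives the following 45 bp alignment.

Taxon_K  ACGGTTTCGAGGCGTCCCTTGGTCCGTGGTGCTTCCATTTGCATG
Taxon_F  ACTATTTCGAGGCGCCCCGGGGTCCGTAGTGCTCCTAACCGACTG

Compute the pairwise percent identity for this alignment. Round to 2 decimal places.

71.11%

Mismatches occur at site 3 (G/T), site 4 (G/A), site 15 (T/C), site 19 (T/G), site 20 (T/G), site 28 (G/A), site 34 (T/C), site 36 (C/T), site 38 (T/A), site 39 (T/C), site 40 (T/C), site 42 (C/A), site 43 (A/C).
32 of the 45 sites match, so the percent identity is 32/45 × 100 = 71.11%.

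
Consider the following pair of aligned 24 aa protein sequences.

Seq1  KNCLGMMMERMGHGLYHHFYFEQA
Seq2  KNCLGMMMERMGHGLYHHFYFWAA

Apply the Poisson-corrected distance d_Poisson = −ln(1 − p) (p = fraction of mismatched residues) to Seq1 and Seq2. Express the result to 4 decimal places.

0.0870

Differing sites — 22:E/W; 23:Q/A.
p = 2/24 = 0.083333.
d = −ln(1 − 0.083333) = −ln(0.916667) = 0.0870.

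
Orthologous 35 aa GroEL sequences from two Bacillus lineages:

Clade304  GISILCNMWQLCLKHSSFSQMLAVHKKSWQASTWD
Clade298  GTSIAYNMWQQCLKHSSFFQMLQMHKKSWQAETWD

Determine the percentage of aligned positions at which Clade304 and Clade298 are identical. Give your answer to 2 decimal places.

77.14%

Differing sites — 2:I/T; 5:L/A; 6:C/Y; 11:L/Q; 19:S/F; 23:A/Q; 24:V/M; 32:S/E.
27 of the 35 sites match, so the percent identity is 27/35 × 100 = 77.14%.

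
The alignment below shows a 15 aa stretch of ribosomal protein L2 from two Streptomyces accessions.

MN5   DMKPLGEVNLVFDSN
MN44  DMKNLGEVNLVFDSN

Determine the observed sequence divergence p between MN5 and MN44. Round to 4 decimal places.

Differing sites — 4:P/N.
There are 1 differences over 15 sites, so p = 1/15 = 0.0667.

0.0667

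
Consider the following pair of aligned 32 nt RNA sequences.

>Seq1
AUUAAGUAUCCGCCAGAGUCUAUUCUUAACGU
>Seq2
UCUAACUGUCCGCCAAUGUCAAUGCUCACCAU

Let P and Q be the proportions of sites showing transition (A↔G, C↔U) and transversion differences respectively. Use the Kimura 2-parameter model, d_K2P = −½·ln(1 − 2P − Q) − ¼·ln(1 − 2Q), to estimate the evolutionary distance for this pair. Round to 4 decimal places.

0.4641

Differing sites — 1:A/U (Tv); 2:U/C (Ti); 6:G/C (Tv); 8:A/G (Ti); 16:G/A (Ti); 17:A/U (Tv); 21:U/A (Tv); 24:U/G (Tv); 27:U/C (Ti); 29:A/C (Tv); 31:G/A (Ti).
Of the 11 differences, 5 transitions and 6 transversions over 32 sites: P = 5/32 = 0.156250, Q = 6/32 = 0.187500.
d = −0.5·ln(0.500000) − 0.25·ln(0.625000) = −0.5·(-0.693147) − 0.25·(-0.470004) = 0.4641.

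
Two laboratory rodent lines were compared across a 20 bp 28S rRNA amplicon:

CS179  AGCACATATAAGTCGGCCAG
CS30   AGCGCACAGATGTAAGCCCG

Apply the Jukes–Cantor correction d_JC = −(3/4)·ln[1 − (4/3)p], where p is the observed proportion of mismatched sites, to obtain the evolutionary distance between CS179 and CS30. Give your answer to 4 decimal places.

Mismatches occur at site 4 (A↔G), site 7 (T↔C), site 9 (T↔G), site 11 (A↔T), site 14 (C↔A), site 15 (G↔A), site 19 (A↔C).
p = 7/20 = 0.350000.
d = −0.75 · ln(1 − (4/3)·0.350000) = −0.75 · ln(0.533333) = −0.75 · (-0.628609) = 0.4715.

0.4715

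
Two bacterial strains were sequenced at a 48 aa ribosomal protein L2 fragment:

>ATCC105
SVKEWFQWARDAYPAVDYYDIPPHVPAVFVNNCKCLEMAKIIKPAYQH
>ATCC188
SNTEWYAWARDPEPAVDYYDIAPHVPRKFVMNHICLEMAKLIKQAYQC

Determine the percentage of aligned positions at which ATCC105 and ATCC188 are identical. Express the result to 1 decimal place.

Differing sites — 2:V/N; 3:K/T; 6:F/Y; 7:Q/A; 12:A/P; 13:Y/E; 22:P/A; 27:A/R; 28:V/K; 31:N/M; 33:C/H; 34:K/I; 41:I/L; 44:P/Q; 48:H/C.
33 of the 48 sites match, so the percent identity is 33/48 × 100 = 68.8%.

68.8%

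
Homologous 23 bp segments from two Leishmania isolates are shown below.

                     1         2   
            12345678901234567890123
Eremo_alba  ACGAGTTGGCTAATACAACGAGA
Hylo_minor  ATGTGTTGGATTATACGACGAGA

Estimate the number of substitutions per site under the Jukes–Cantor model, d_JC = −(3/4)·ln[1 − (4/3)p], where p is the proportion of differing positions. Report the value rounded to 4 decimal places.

0.2567

The sequences differ at positions 2 (C/T), 4 (A/T), 10 (C/A), 12 (A/T), 17 (A/G).
p = 5/23 = 0.217391.
d = −0.75 · ln(1 − (4/3)·0.217391) = −0.75 · ln(0.710145) = −0.75 · (-0.342286) = 0.2567.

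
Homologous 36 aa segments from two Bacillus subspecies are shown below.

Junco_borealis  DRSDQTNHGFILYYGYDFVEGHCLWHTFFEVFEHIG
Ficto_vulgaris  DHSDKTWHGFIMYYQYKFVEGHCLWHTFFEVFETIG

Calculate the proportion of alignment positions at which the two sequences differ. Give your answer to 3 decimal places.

The sequences differ at positions 2 (R/H), 5 (Q/K), 7 (N/W), 12 (L/M), 15 (G/Q), 17 (D/K), 34 (H/T).
There are 7 differences over 36 sites, so p = 7/36 = 0.194.

0.194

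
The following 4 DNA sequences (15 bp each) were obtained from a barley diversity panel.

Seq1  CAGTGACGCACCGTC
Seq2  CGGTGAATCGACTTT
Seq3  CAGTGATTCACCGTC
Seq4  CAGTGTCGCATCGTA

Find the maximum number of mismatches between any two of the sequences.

Pairwise Hamming distances:
  Seq1 vs Seq2: 7
  Seq1 vs Seq3: 2
  Seq1 vs Seq4: 3
  Seq2 vs Seq3: 6
  Seq2 vs Seq4: 8
  Seq3 vs Seq4: 5
The largest is 8, between Seq2 and Seq4.

8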